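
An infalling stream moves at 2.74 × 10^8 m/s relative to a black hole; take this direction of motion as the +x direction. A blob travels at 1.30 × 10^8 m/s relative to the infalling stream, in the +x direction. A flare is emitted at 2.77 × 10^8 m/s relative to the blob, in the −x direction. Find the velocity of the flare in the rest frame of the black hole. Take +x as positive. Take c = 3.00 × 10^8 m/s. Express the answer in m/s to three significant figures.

+1.14 × 10^8 m/s

Apply u = (u' + v)/(1 + u'v/c²) successively, working outward toward the black hole.
(Dividing each given speed by c = 3.00 × 10^8 m/s to work in units of c.)
Start: velocity of the infalling stream relative to the black hole = 0.9133c.
Compose with the blob (u' = 0.433 in the infalling stream frame): u_1 = (0.433 + 0.913) / (1 + 0.433·0.913) = 1.3467/1.3958 = 0.9648.
Compose with the flare (u' = -0.923 in the blob frame): u_2 = (-0.923 + 0.965) / (1 + (-0.923)·0.965) = 0.0415/0.1092 = 0.3800.
So u = 0.3800 × 3.00 × 10^8 m/s.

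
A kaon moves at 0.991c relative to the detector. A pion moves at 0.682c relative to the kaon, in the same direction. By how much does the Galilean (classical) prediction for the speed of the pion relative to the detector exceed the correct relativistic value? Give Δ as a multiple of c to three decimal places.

Δ = 0.675c

Galilean: u_cl = 0.682 + 0.991 = 1.6730.
Relativistic: u_rel = (0.682 + 0.991) / (1 + 0.682·0.991) = 1.6730/1.6759 = 0.9983.
Δ = 1.6730 − 0.9983 = 0.6747.
(The classical prediction exceeds c; the relativistic result does not.)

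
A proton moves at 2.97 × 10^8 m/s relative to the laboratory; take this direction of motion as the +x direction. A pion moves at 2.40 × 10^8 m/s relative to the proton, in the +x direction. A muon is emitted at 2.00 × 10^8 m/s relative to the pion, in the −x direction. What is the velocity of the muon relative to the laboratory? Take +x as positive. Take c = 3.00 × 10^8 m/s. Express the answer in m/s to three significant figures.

+2.98 × 10^8 m/s

Apply u = (u' + v)/(1 + u'v/c²) successively, working outward toward the laboratory.
(Dividing each given speed by c = 3.00 × 10^8 m/s to work in units of c.)
Start: velocity of the proton relative to the laboratory = 0.9900c.
Compose with the pion (u' = 0.800 in the proton frame): u_1 = (0.800 + 0.990) / (1 + 0.800·0.990) = 1.7900/1.7920 = 0.9989.
Compose with the muon (u' = -0.667 in the pion frame): u_2 = (-0.667 + 0.999) / (1 + (-0.667)·0.999) = 0.3322/0.3341 = 0.9944.
So u = 0.9944 × 3.00 × 10^8 m/s.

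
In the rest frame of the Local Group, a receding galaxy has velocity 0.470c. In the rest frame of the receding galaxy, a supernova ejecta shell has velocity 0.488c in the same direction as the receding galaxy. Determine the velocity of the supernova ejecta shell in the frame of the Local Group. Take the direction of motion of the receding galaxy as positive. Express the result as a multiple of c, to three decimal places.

With v = 0.470 and u' = 0.488 (in units of c),
u = (u' + v)/(1 + u'v/c²):
u = (0.488 + 0.470) / (1 + 0.488·0.470) = 0.9580/1.2294 = 0.7793

0.779c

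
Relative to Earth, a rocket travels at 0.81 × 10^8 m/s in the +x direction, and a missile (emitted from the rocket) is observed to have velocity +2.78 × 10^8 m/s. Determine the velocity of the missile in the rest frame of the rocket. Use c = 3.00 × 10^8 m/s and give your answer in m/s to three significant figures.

+2.63 × 10^8 m/s

v = 0.270c, u = 0.927c.
Invert the composition law: u' = (u − v)/(1 − uv/c²).
u' = (0.927 − 0.270) / (1 − (0.927)(0.270)) = 0.6567/0.7498 = 0.8758.
u' = 0.8758 × 3.00 × 10^8 m/s.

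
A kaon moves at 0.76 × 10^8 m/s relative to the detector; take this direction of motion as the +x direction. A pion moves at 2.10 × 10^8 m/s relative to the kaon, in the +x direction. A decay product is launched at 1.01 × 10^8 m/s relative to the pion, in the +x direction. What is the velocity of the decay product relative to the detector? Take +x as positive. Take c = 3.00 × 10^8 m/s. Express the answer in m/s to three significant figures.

2.70 × 10^8 m/s

Apply u = (u' + v)/(1 + u'v/c²) successively, working outward toward the detector.
(Dividing each given speed by c = 3.00 × 10^8 m/s to work in units of c.)
Start: velocity of the kaon relative to the detector = 0.2533c.
Compose with the pion (u' = 0.700 in the kaon frame): u_1 = (0.700 + 0.253) / (1 + 0.700·0.253) = 0.9533/1.1773 = 0.8097.
Compose with the decay product (u' = 0.337 in the pion frame): u_2 = (0.337 + 0.810) / (1 + 0.337·0.810) = 1.1464/1.2726 = 0.9008.
So u = 0.9008 × 3.00 × 10^8 m/s.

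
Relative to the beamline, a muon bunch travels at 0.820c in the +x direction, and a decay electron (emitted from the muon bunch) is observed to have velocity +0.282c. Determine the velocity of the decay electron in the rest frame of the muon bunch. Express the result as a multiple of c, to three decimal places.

-0.700c

Invert the composition law: u' = (u − v)/(1 − uv/c²).
u' = (0.282 − 0.820) / (1 − (0.282)(0.820)) = -0.5380/0.7688 = -0.6998.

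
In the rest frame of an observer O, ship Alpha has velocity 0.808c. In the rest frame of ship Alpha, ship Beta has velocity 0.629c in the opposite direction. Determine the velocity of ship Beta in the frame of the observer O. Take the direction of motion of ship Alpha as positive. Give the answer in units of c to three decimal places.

+0.364c

With v = 0.808 and u' = -0.629 (in units of c),
u = (u' + v)/(1 + u'v/c²):
u = (-0.629 + 0.808) / (1 + (-0.629)·0.808) = 0.1790/0.4918 = 0.3640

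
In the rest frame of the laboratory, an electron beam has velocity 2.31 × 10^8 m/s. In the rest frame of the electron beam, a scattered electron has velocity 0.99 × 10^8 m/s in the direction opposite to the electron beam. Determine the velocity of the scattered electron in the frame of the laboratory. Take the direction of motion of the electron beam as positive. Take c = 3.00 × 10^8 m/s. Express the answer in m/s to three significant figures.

+1.77 × 10^8 m/s

In units of c (dividing by 3.00 × 10^8 m/s): v = 0.770, u' = -0.330.
u = (u' + v)/(1 + u'v/c²):
u = (-0.330 + 0.770) / (1 + (-0.330)·0.770) = 0.4400/0.7459 = 0.5899
Converting back: u = 0.5899 × 3.00 × 10^8 m/s.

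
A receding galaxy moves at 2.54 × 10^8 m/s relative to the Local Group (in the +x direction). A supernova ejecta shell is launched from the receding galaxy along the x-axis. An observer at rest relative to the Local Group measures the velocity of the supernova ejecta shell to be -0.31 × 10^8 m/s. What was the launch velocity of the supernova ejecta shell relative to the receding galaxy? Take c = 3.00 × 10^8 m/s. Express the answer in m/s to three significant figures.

-2.62 × 10^8 m/s

v = 0.847c, u = -0.103c.
Invert the composition law: u' = (u − v)/(1 − uv/c²).
u' = (-0.103 − 0.847) / (1 − (-0.103)(0.847)) = -0.9500/1.0875 = -0.8736.
u' = -0.8736 × 3.00 × 10^8 m/s.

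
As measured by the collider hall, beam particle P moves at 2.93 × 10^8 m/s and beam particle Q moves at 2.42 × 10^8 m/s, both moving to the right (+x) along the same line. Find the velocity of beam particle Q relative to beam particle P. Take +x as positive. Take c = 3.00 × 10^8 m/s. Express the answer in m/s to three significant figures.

-2.40 × 10^8 m/s

β_A = 0.977, β_B = 0.807 (dividing each by c = 3.00 × 10^8 m/s).
Transform to A's frame with the inverse velocity-addition law: u' = (u − v)/(1 − uv/c²), taking u = β_B and v = β_A.
u' = (0.807 − 0.977) / (1 − (0.977)(0.807)) = -0.1700/0.2122 = -0.8013.
u' = -0.8013 × 3.00 × 10^8 m/s.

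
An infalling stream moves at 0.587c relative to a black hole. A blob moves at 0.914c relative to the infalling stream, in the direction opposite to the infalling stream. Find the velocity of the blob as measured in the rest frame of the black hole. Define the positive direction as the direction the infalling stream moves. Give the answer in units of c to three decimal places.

-0.706c

With v = 0.587 and u' = -0.914 (in units of c),
u = (u' + v)/(1 + u'v/c²):
u = (-0.914 + 0.587) / (1 + (-0.914)·0.587) = -0.3270/0.4635 = -0.7055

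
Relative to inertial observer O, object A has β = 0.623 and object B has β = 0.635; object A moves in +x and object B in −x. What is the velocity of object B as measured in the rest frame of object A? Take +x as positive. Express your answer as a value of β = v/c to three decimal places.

β = -0.901

β_A = 0.623, β_B = -0.635.
Transform to A's frame with the inverse velocity-addition law: u' = (u − v)/(1 − uv/c²), taking u = β_B and v = β_A.
u' = (-0.635 − 0.623) / (1 − (0.623)(-0.635)) = -1.2580/1.3956 = -0.9014.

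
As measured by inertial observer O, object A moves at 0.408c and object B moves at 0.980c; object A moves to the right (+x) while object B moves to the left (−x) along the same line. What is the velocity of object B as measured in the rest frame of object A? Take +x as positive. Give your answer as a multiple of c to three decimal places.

-0.992c

β_A = 0.408, β_B = -0.980.
Transform to A's frame with the inverse velocity-addition law: u' = (u − v)/(1 − uv/c²), taking u = β_B and v = β_A.
u' = (-0.980 − 0.408) / (1 − (0.408)(-0.980)) = -1.3880/1.3998 = -0.9915.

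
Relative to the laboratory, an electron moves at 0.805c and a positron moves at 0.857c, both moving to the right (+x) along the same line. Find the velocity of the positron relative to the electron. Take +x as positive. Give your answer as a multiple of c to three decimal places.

β_A = 0.805, β_B = 0.857.
Transform to A's frame with the inverse velocity-addition law: u' = (u − v)/(1 − uv/c²), taking u = β_B and v = β_A.
u' = (0.857 − 0.805) / (1 − (0.805)(0.857)) = 0.0520/0.3101 = 0.1677.

+0.168c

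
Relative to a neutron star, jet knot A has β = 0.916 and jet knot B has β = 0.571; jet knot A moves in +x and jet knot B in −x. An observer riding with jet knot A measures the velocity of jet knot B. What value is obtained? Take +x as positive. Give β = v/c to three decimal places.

β_A = 0.916, β_B = -0.571.
Transform to A's frame with the inverse velocity-addition law: u' = (u − v)/(1 − uv/c²), taking u = β_B and v = β_A.
u' = (-0.571 − 0.916) / (1 − (0.916)(-0.571)) = -1.4870/1.5230 = -0.9763.

β = -0.976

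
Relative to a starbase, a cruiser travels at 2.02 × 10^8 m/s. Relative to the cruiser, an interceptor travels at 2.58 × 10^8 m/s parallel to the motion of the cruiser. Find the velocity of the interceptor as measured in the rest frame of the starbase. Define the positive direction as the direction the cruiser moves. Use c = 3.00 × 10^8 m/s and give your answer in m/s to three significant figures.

In units of c (dividing by 3.00 × 10^8 m/s): v = 0.673, u' = 0.860.
u = (u' + v)/(1 + u'v/c²):
u = (0.860 + 0.673) / (1 + 0.860·0.673) = 1.5333/1.5791 = 0.9710
Converting back: u = 0.9710 × 3.00 × 10^8 m/s.

2.91 × 10^8 m/s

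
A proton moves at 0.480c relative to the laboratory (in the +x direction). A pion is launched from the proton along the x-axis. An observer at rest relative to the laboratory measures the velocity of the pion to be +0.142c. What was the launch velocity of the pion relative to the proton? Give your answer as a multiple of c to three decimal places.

Invert the composition law: u' = (u − v)/(1 − uv/c²).
u' = (0.142 − 0.480) / (1 − (0.142)(0.480)) = -0.3380/0.9318 = -0.3627.

-0.363c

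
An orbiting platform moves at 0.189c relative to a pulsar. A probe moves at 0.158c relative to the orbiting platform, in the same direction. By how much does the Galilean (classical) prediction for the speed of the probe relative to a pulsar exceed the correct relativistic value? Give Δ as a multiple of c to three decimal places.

Δ = 0.010c

Galilean: u_cl = 0.158 + 0.189 = 0.3470.
Relativistic: u_rel = (0.158 + 0.189) / (1 + 0.158·0.189) = 0.3470/1.0299 = 0.3369.
Δ = 0.3470 − 0.3369 = 0.0101.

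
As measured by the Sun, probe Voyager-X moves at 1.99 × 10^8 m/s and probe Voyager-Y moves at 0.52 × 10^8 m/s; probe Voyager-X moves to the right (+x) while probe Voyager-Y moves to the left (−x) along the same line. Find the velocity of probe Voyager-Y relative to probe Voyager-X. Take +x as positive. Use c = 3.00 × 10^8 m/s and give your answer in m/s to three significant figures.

-2.25 × 10^8 m/s

β_A = 0.663, β_B = -0.173 (dividing each by c = 3.00 × 10^8 m/s).
Transform to A's frame with the inverse velocity-addition law: u' = (u − v)/(1 − uv/c²), taking u = β_B and v = β_A.
u' = (-0.173 − 0.663) / (1 − (0.663)(-0.173)) = -0.8367/1.1150 = -0.7504.
u' = -0.7504 × 3.00 × 10^8 m/s.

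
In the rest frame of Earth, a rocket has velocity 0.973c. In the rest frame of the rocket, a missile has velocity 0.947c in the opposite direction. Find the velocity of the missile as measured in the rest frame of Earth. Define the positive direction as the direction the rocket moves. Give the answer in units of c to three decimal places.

With v = 0.973 and u' = -0.947 (in units of c),
u = (u' + v)/(1 + u'v/c²):
u = (-0.947 + 0.973) / (1 + (-0.947)·0.973) = 0.0260/0.0786 = 0.3309

+0.331c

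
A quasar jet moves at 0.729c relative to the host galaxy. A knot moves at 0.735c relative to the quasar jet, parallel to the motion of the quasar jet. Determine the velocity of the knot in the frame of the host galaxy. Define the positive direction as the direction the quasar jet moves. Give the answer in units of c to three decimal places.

0.953c

With v = 0.729 and u' = 0.735 (in units of c),
u = (u' + v)/(1 + u'v/c²):
u = (0.735 + 0.729) / (1 + 0.735·0.729) = 1.4640/1.5358 = 0.9532
(Galilean addition would give +1.464c, exceeding c.)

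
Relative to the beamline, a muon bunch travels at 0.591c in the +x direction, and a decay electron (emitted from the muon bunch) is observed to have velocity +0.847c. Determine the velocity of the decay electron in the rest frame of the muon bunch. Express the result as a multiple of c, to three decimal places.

Invert the composition law: u' = (u − v)/(1 − uv/c²).
u' = (0.847 − 0.591) / (1 − (0.847)(0.591)) = 0.2560/0.4994 = 0.5126.

+0.513c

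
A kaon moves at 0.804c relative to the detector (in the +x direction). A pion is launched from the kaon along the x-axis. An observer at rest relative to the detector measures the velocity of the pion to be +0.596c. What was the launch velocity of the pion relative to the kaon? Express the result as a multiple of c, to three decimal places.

Invert the composition law: u' = (u − v)/(1 − uv/c²).
u' = (0.596 − 0.804) / (1 − (0.596)(0.804)) = -0.2080/0.5208 = -0.3994.

-0.399c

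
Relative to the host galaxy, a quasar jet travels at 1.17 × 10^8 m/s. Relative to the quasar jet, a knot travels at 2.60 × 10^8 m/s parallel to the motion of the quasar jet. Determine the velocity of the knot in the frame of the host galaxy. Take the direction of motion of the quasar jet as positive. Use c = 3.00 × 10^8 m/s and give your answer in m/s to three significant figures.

2.82 × 10^8 m/s

In units of c (dividing by 3.00 × 10^8 m/s): v = 0.390, u' = 0.867.
u = (u' + v)/(1 + u'v/c²):
u = (0.867 + 0.390) / (1 + 0.867·0.390) = 1.2567/1.3380 = 0.9392
(Galilean addition would give +1.257c, exceeding c.)
Converting back: u = 0.9392 × 3.00 × 10^8 m/s.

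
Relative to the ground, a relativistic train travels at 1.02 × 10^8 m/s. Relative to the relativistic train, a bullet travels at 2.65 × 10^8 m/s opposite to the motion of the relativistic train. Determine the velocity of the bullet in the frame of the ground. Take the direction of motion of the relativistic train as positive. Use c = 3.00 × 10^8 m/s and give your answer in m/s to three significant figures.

-2.33 × 10^8 m/s

In units of c (dividing by 3.00 × 10^8 m/s): v = 0.340, u' = -0.883.
u = (u' + v)/(1 + u'v/c²):
u = (-0.883 + 0.340) / (1 + (-0.883)·0.340) = -0.5433/0.6997 = -0.7766
(Galilean addition would give -0.543c.)
Converting back: u = -0.7766 × 3.00 × 10^8 m/s.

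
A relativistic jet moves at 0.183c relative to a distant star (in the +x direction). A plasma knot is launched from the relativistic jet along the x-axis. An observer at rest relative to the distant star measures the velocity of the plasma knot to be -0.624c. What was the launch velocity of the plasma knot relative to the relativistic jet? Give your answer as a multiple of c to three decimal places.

-0.724c

Invert the composition law: u' = (u − v)/(1 − uv/c²).
u' = (-0.624 − 0.183) / (1 − (-0.624)(0.183)) = -0.8070/1.1142 = -0.7243.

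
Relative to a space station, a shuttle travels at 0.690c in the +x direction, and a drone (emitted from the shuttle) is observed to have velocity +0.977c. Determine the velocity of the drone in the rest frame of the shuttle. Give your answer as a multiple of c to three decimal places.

+0.881c

Invert the composition law: u' = (u − v)/(1 − uv/c²).
u' = (0.977 − 0.690) / (1 − (0.977)(0.690)) = 0.2870/0.3259 = 0.8807.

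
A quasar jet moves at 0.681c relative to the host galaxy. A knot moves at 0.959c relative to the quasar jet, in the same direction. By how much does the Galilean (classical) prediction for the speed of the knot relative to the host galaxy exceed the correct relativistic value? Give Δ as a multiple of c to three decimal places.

Δ = 0.648c

Galilean: u_cl = 0.959 + 0.681 = 1.6400.
Relativistic: u_rel = (0.959 + 0.681) / (1 + 0.959·0.681) = 1.6400/1.6531 = 0.9921.
Δ = 1.6400 − 0.9921 = 0.6479.
(The classical prediction exceeds c; the relativistic result does not.)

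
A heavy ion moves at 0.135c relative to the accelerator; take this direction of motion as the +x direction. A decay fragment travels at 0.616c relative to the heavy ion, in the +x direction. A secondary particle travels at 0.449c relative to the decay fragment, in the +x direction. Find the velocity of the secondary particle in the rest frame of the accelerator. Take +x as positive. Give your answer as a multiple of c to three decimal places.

Apply u = (u' + v)/(1 + u'v/c²) successively, working outward toward the accelerator.
Start: velocity of the heavy ion relative to the accelerator = 0.1350c.
Compose with the decay fragment (u' = 0.616 in the heavy ion frame): u_1 = (0.616 + 0.135) / (1 + 0.616·0.135) = 0.7510/1.0832 = 0.6933.
Compose with the secondary particle (u' = 0.449 in the decay fragment frame): u_2 = (0.449 + 0.693) / (1 + 0.449·0.693) = 1.1423/1.3113 = 0.8711.

0.871c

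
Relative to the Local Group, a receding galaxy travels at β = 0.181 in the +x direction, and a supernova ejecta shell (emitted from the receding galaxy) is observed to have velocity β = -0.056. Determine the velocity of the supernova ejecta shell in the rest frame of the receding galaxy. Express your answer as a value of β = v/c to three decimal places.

β = -0.235

Invert the composition law: u' = (u − v)/(1 − uv/c²).
u' = (-0.056 − 0.181) / (1 − (-0.056)(0.181)) = -0.2370/1.0101 = -0.2346.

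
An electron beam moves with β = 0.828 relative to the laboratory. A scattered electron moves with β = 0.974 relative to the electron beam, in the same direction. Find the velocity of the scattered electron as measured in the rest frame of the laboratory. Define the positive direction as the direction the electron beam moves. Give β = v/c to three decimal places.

With v = 0.828 and u' = 0.974 (in units of c),
u = (u' + v)/(1 + u'v/c²):
u = (0.974 + 0.828) / (1 + 0.974·0.828) = 1.8020/1.8065 = 0.9975
(Galilean addition would give +1.802c, exceeding c.)

β = 0.998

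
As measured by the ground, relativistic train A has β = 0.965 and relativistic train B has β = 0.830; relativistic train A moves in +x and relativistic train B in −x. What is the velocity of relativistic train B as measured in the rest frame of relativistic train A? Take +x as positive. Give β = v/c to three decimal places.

β_A = 0.965, β_B = -0.830.
Transform to A's frame with the inverse velocity-addition law: u' = (u − v)/(1 − uv/c²), taking u = β_B and v = β_A.
u' = (-0.830 − 0.965) / (1 − (0.965)(-0.830)) = -1.7950/1.8010 = -0.9967.

β = -0.997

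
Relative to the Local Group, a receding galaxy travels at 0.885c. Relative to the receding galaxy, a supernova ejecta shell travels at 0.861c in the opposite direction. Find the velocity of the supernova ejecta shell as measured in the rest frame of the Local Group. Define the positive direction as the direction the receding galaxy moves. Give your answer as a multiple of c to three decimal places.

With v = 0.885 and u' = -0.861 (in units of c),
u = (u' + v)/(1 + u'v/c²):
u = (-0.861 + 0.885) / (1 + (-0.861)·0.885) = 0.0240/0.2380 = 0.1008
(Galilean addition would give +0.024c.)

+0.101c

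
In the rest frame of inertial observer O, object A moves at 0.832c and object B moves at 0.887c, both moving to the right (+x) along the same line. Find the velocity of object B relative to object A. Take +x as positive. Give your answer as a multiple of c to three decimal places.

β_A = 0.832, β_B = 0.887.
Transform to A's frame with the inverse velocity-addition law: u' = (u − v)/(1 − uv/c²), taking u = β_B and v = β_A.
u' = (0.887 − 0.832) / (1 − (0.832)(0.887)) = 0.0550/0.2620 = 0.2099.

+0.210c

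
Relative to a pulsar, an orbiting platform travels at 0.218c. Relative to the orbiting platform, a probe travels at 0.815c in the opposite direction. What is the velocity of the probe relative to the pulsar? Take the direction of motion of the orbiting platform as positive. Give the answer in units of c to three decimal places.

-0.726c

With v = 0.218 and u' = -0.815 (in units of c),
u = (u' + v)/(1 + u'v/c²):
u = (-0.815 + 0.218) / (1 + (-0.815)·0.218) = -0.5970/0.8223 = -0.7260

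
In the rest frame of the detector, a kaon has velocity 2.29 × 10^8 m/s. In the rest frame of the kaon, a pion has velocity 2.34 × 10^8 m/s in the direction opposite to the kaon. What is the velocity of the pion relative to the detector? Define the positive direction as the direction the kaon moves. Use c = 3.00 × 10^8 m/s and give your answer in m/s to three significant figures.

In units of c (dividing by 3.00 × 10^8 m/s): v = 0.763, u' = -0.780.
u = (u' + v)/(1 + u'v/c²):
u = (-0.780 + 0.763) / (1 + (-0.780)·0.763) = -0.0167/0.4046 = -0.0412
(Galilean addition would give -0.017c.)
Converting back: u = -0.0412 × 3.00 × 10^8 m/s.

-1.24 × 10^7 m/s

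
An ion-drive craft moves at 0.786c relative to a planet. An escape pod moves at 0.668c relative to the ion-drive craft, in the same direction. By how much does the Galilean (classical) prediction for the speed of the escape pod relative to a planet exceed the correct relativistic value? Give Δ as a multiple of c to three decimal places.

Δ = 0.501c

Galilean: u_cl = 0.668 + 0.786 = 1.4540.
Relativistic: u_rel = (0.668 + 0.786) / (1 + 0.668·0.786) = 1.4540/1.5250 = 0.9534.
Δ = 1.4540 − 0.9534 = 0.5006.
(The classical prediction exceeds c; the relativistic result does not.)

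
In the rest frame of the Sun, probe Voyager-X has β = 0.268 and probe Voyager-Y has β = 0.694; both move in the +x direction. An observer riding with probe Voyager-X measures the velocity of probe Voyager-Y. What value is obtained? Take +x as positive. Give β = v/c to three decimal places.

β_A = 0.268, β_B = 0.694.
Transform to A's frame with the inverse velocity-addition law: u' = (u − v)/(1 − uv/c²), taking u = β_B and v = β_A.
u' = (0.694 − 0.268) / (1 − (0.268)(0.694)) = 0.4260/0.8140 = 0.5233.

β = +0.523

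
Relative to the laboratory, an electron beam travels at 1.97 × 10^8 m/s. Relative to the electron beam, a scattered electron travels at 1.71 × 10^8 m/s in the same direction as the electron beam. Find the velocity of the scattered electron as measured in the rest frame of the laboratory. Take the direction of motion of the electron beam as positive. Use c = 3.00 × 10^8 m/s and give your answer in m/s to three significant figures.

In units of c (dividing by 3.00 × 10^8 m/s): v = 0.657, u' = 0.570.
u = (u' + v)/(1 + u'v/c²):
u = (0.570 + 0.657) / (1 + 0.570·0.657) = 1.2267/1.3743 = 0.8926
(Galilean addition would give +1.227c, exceeding c.)
Converting back: u = 0.8926 × 3.00 × 10^8 m/s.

2.68 × 10^8 m/s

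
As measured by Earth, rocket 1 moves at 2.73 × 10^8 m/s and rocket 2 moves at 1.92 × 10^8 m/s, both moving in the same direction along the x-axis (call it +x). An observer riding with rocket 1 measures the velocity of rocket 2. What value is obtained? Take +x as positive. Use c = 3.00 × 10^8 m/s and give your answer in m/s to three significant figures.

-1.94 × 10^8 m/s

β_A = 0.910, β_B = 0.640 (dividing each by c = 3.00 × 10^8 m/s).
Transform to A's frame with the inverse velocity-addition law: u' = (u − v)/(1 − uv/c²), taking u = β_B and v = β_A.
u' = (0.640 − 0.910) / (1 − (0.910)(0.640)) = -0.2700/0.4176 = -0.6466.
u' = -0.6466 × 3.00 × 10^8 m/s.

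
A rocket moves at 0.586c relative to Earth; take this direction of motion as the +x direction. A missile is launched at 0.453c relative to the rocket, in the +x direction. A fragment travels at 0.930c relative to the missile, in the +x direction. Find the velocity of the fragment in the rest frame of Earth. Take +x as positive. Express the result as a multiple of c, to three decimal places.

0.993c

Apply u = (u' + v)/(1 + u'v/c²) successively, working outward toward Earth.
Start: velocity of the rocket relative to Earth = 0.5860c.
Compose with the missile (u' = 0.453 in the rocket frame): u_1 = (0.453 + 0.586) / (1 + 0.453·0.586) = 1.0390/1.2655 = 0.8210.
Compose with the fragment (u' = 0.930 in the missile frame): u_2 = (0.930 + 0.821) / (1 + 0.930·0.821) = 1.7510/1.7636 = 0.9929.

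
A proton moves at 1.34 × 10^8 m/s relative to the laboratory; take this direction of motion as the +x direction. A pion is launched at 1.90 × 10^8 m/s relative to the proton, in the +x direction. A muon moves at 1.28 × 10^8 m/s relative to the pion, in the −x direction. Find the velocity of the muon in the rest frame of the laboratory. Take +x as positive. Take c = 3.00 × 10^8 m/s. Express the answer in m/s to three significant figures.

Apply u = (u' + v)/(1 + u'v/c²) successively, working outward toward the laboratory.
(Dividing each given speed by c = 3.00 × 10^8 m/s to work in units of c.)
Start: velocity of the proton relative to the laboratory = 0.4467c.
Compose with the pion (u' = 0.633 in the proton frame): u_1 = (0.633 + 0.447) / (1 + 0.633·0.447) = 1.0800/1.2829 = 0.8418.
Compose with the muon (u' = -0.427 in the pion frame): u_2 = (-0.427 + 0.842) / (1 + (-0.427)·0.842) = 0.4152/0.6408 = 0.6479.
So u = 0.6479 × 3.00 × 10^8 m/s.

+1.94 × 10^8 m/s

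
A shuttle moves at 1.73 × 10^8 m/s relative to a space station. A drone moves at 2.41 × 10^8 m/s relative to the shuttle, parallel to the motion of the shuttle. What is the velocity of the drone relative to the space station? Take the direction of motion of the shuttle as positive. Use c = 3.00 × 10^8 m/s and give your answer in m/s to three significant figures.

2.83 × 10^8 m/s

In units of c (dividing by 3.00 × 10^8 m/s): v = 0.577, u' = 0.803.
u = (u' + v)/(1 + u'v/c²):
u = (0.803 + 0.577) / (1 + 0.803·0.577) = 1.3800/1.4633 = 0.9431
(Galilean addition would give +1.380c, exceeding c.)
Converting back: u = 0.9431 × 3.00 × 10^8 m/s.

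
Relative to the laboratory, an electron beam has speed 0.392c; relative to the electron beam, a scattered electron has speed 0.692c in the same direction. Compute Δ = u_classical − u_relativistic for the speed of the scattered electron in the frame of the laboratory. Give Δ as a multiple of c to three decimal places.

Galilean: u_cl = 0.692 + 0.392 = 1.0840.
Relativistic: u_rel = (0.692 + 0.392) / (1 + 0.692·0.392) = 1.0840/1.2713 = 0.8527.
Δ = 1.0840 − 0.8527 = 0.2313.
(The classical prediction exceeds c; the relativistic result does not.)

Δ = 0.231c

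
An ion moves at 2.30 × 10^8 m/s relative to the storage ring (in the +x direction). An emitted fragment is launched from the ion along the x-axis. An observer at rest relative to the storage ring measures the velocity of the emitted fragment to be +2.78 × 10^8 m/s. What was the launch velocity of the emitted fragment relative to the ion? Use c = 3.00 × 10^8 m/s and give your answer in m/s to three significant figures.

v = 0.767c, u = 0.927c.
Invert the composition law: u' = (u − v)/(1 − uv/c²).
u' = (0.927 − 0.767) / (1 − (0.927)(0.767)) = 0.1600/0.2896 = 0.5526.
u' = 0.5526 × 3.00 × 10^8 m/s.

+1.66 × 10^8 m/s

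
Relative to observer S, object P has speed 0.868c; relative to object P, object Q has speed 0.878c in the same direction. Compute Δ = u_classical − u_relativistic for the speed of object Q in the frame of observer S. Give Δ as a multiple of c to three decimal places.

Galilean: u_cl = 0.878 + 0.868 = 1.7460.
Relativistic: u_rel = (0.878 + 0.868) / (1 + 0.878·0.868) = 1.7460/1.7621 = 0.9909.
Δ = 1.7460 − 0.9909 = 0.7551.
(The classical prediction exceeds c; the relativistic result does not.)

Δ = 0.755c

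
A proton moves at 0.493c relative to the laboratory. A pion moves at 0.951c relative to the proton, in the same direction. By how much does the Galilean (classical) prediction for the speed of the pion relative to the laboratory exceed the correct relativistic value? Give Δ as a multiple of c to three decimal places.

Δ = 0.461c

Galilean: u_cl = 0.951 + 0.493 = 1.4440.
Relativistic: u_rel = (0.951 + 0.493) / (1 + 0.951·0.493) = 1.4440/1.4688 = 0.9831.
Δ = 1.4440 − 0.9831 = 0.4609.
(The classical prediction exceeds c; the relativistic result does not.)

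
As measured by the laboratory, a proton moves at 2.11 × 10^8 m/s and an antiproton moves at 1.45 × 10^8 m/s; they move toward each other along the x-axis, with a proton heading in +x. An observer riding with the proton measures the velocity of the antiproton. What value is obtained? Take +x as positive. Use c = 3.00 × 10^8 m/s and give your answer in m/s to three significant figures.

-2.66 × 10^8 m/s

β_A = 0.703, β_B = -0.483 (dividing each by c = 3.00 × 10^8 m/s).
Transform to A's frame with the inverse velocity-addition law: u' = (u − v)/(1 − uv/c²), taking u = β_B and v = β_A.
u' = (-0.483 − 0.703) / (1 − (0.703)(-0.483)) = -1.1867/1.3399 = -0.8856.
u' = -0.8856 × 3.00 × 10^8 m/s.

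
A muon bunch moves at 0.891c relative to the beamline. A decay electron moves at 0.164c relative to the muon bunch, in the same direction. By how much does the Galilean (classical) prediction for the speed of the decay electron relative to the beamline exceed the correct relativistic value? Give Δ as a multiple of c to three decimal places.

Galilean: u_cl = 0.164 + 0.891 = 1.0550.
Relativistic: u_rel = (0.164 + 0.891) / (1 + 0.164·0.891) = 1.0550/1.1461 = 0.9205.
Δ = 1.0550 − 0.9205 = 0.1345.
(The classical prediction exceeds c; the relativistic result does not.)

Δ = 0.135c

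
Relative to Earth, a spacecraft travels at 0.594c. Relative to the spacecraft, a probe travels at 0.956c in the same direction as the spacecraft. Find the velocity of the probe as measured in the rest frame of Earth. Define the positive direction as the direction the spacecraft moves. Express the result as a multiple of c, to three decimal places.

0.989c

With v = 0.594 and u' = 0.956 (in units of c),
u = (u' + v)/(1 + u'v/c²):
u = (0.956 + 0.594) / (1 + 0.956·0.594) = 1.5500/1.5679 = 0.9886
(Galilean addition would give +1.550c, exceeding c.)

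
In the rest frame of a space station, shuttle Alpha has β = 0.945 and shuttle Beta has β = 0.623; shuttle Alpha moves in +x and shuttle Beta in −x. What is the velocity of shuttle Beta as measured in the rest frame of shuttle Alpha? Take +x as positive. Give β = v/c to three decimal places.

β = -0.987

β_A = 0.945, β_B = -0.623.
Transform to A's frame with the inverse velocity-addition law: u' = (u − v)/(1 − uv/c²), taking u = β_B and v = β_A.
u' = (-0.623 − 0.945) / (1 − (0.945)(-0.623)) = -1.5680/1.5887 = -0.9869.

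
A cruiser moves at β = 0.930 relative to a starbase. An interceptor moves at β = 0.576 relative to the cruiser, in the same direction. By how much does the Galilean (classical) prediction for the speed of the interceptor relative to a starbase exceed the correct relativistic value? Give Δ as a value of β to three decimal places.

Galilean: u_cl = 0.576 + 0.930 = 1.5060.
Relativistic: u_rel = (0.576 + 0.930) / (1 + 0.576·0.930) = 1.5060/1.5357 = 0.9807.
Δ = 1.5060 − 0.9807 = 0.5253.
(The classical prediction exceeds c; the relativistic result does not.)

Δ = 0.525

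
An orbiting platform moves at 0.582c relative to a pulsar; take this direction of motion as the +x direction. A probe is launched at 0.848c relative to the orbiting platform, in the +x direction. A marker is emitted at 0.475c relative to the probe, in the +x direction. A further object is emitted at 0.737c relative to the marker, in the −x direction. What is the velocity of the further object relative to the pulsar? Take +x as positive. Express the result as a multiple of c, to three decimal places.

Apply u = (u' + v)/(1 + u'v/c²) successively, working outward toward the pulsar.
Start: velocity of the orbiting platform relative to the pulsar = 0.5820c.
Compose with the probe (u' = 0.848 in the orbiting platform frame): u_1 = (0.848 + 0.582) / (1 + 0.848·0.582) = 1.4300/1.4935 = 0.9575.
Compose with the marker (u' = 0.475 in the probe frame): u_2 = (0.475 + 0.957) / (1 + 0.475·0.957) = 1.4325/1.4548 = 0.9846.
Compose with the further object (u' = -0.737 in the marker frame): u_3 = (-0.737 + 0.985) / (1 + (-0.737)·0.985) = 0.2476/0.2743 = 0.9028.

+0.903c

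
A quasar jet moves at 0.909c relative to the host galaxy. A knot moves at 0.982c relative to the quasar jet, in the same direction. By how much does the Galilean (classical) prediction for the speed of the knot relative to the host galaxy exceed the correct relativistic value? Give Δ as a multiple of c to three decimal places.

Δ = 0.892c

Galilean: u_cl = 0.982 + 0.909 = 1.8910.
Relativistic: u_rel = (0.982 + 0.909) / (1 + 0.982·0.909) = 1.8910/1.8926 = 0.9991.
Δ = 1.8910 − 0.9991 = 0.8919.
(The classical prediction exceeds c; the relativistic result does not.)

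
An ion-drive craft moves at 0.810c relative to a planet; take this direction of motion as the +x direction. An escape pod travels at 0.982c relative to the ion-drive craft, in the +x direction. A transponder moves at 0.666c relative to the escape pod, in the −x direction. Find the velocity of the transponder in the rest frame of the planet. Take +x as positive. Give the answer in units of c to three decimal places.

+0.991c

Apply u = (u' + v)/(1 + u'v/c²) successively, working outward toward the planet.
Start: velocity of the ion-drive craft relative to the planet = 0.8100c.
Compose with the escape pod (u' = 0.982 in the ion-drive craft frame): u_1 = (0.982 + 0.810) / (1 + 0.982·0.810) = 1.7920/1.7954 = 0.9981.
Compose with the transponder (u' = -0.666 in the escape pod frame): u_2 = (-0.666 + 0.998) / (1 + (-0.666)·0.998) = 0.3321/0.3353 = 0.9905.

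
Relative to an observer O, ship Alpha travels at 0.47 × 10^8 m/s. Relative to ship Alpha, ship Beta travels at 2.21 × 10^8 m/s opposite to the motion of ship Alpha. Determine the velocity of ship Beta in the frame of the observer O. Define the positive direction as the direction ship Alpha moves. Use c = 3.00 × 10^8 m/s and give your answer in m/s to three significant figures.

-1.97 × 10^8 m/s

In units of c (dividing by 3.00 × 10^8 m/s): v = 0.157, u' = -0.737.
u = (u' + v)/(1 + u'v/c²):
u = (-0.737 + 0.157) / (1 + (-0.737)·0.157) = -0.5800/0.8846 = -0.6557
(Galilean addition would give -0.580c.)
Converting back: u = -0.6557 × 3.00 × 10^8 m/s.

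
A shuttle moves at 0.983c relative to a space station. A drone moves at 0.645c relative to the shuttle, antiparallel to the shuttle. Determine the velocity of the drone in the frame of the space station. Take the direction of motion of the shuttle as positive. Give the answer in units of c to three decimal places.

With v = 0.983 and u' = -0.645 (in units of c),
u = (u' + v)/(1 + u'v/c²):
u = (-0.645 + 0.983) / (1 + (-0.645)·0.983) = 0.3380/0.3660 = 0.9236
(Galilean addition would give +0.338c.)

+0.924c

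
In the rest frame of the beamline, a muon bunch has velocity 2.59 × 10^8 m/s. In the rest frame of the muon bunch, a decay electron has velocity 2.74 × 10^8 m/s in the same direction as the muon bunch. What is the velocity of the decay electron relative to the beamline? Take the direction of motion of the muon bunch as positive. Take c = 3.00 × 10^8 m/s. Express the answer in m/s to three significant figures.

In units of c (dividing by 3.00 × 10^8 m/s): v = 0.863, u' = 0.913.
u = (u' + v)/(1 + u'v/c²):
u = (0.913 + 0.863) / (1 + 0.913·0.863) = 1.7767/1.7885 = 0.9934
Converting back: u = 0.9934 × 3.00 × 10^8 m/s.

2.98 × 10^8 m/s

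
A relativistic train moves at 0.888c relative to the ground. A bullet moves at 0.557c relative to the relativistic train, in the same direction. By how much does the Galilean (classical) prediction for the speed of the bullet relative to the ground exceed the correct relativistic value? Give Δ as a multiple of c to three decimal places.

Δ = 0.478c

Galilean: u_cl = 0.557 + 0.888 = 1.4450.
Relativistic: u_rel = (0.557 + 0.888) / (1 + 0.557·0.888) = 1.4450/1.4946 = 0.9668.
Δ = 1.4450 − 0.9668 = 0.4782.
(The classical prediction exceeds c; the relativistic result does not.)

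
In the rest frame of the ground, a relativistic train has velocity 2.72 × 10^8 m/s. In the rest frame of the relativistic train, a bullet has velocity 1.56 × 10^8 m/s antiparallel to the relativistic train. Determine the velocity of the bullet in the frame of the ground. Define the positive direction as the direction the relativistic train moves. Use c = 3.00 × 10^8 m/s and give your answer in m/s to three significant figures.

+2.19 × 10^8 m/s

In units of c (dividing by 3.00 × 10^8 m/s): v = 0.907, u' = -0.520.
u = (u' + v)/(1 + u'v/c²):
u = (-0.520 + 0.907) / (1 + (-0.520)·0.907) = 0.3867/0.5285 = 0.7316
Converting back: u = 0.7316 × 3.00 × 10^8 m/s.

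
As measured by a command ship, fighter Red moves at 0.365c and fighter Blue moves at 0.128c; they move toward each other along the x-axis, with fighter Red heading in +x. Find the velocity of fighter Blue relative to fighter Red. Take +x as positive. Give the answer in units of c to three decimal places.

-0.471c

β_A = 0.365, β_B = -0.128.
Transform to A's frame with the inverse velocity-addition law: u' = (u − v)/(1 − uv/c²), taking u = β_B and v = β_A.
u' = (-0.128 − 0.365) / (1 − (0.365)(-0.128)) = -0.4930/1.0467 = -0.4710.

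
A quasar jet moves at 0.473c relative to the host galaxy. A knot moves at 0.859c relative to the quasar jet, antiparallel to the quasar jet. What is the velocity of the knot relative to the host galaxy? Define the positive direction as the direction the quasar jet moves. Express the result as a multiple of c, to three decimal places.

With v = 0.473 and u' = -0.859 (in units of c),
u = (u' + v)/(1 + u'v/c²):
u = (-0.859 + 0.473) / (1 + (-0.859)·0.473) = -0.3860/0.5937 = -0.6502
(Galilean addition would give -0.386c.)

-0.650c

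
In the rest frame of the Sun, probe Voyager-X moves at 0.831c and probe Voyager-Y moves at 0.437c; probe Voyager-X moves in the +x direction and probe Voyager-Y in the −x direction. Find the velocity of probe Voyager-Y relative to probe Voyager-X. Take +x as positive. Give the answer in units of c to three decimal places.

-0.930c

β_A = 0.831, β_B = -0.437.
Transform to A's frame with the inverse velocity-addition law: u' = (u − v)/(1 − uv/c²), taking u = β_B and v = β_A.
u' = (-0.437 − 0.831) / (1 − (0.831)(-0.437)) = -1.2680/1.3631 = -0.9302.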